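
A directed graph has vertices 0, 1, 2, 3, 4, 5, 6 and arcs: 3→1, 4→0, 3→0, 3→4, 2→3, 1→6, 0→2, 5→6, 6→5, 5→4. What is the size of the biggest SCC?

7

{0, 1, 2, 3, 4, 5, 6} are all mutually reachable — one SCC of size 7.
The largest has 7 vertices.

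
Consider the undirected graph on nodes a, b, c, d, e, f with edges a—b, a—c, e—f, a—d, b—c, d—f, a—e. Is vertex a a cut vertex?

Yes

Deleting a raises the number of components from 1 to 2, so a is a cut vertex.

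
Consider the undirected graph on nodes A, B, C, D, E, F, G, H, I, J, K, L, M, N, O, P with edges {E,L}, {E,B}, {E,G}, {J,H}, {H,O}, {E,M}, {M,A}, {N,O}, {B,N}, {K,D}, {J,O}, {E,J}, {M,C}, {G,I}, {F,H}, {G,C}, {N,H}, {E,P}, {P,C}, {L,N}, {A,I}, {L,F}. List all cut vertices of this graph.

Removing E increases the component count from 2 to 3, so E is a cut vertex.
By contrast removing H leaves 2 components; it is not a cut vertex. No other vertex is a cut vertex either.

E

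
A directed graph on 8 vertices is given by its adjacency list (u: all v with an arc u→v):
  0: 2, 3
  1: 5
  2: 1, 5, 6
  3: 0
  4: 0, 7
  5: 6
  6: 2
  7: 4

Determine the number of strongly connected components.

{1, 2, 5, 6} are all mutually reachable — one SCC of size 4.
{0, 3} are all mutually reachable — one SCC of size 2.
{4, 7} are all mutually reachable — one SCC of size 2.
That gives 3 strongly connected components.

3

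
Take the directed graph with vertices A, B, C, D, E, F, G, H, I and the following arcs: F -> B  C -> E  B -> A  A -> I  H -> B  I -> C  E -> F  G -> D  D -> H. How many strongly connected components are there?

{A, B, C, E, F, I} are all mutually reachable — one SCC of size 6.
{D} is an SCC by itself.
{H} is an SCC by itself.
{G} is an SCC by itself.
That gives 4 strongly connected components.

4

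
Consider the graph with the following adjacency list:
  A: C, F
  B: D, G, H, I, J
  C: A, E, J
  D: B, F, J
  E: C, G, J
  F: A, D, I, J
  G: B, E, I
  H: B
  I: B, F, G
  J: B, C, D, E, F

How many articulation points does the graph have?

1

Removing B increases the component count from 1 to 2, so B is a cut vertex.
By contrast removing I leaves 1 component; it is not a cut vertex. No other vertex is a cut vertex either.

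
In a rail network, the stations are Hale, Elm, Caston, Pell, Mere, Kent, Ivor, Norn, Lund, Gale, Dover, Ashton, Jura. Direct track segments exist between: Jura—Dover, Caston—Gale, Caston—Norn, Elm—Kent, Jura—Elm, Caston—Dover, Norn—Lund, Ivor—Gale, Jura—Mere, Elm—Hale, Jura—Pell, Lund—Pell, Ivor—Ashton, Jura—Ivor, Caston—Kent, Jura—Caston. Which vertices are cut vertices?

Elm, Ivor, Jura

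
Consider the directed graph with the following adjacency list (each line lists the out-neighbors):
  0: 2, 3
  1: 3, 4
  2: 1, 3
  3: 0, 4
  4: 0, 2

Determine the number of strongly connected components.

1

{0, 1, 2, 3, 4} are all mutually reachable — one SCC of size 5.
That gives 1 strongly connected component.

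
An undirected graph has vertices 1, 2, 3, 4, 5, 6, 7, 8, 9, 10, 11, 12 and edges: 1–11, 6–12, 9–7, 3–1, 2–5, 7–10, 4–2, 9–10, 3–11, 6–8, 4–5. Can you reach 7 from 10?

Yes

From 10 we can reach 7, 9, 10, which includes 7.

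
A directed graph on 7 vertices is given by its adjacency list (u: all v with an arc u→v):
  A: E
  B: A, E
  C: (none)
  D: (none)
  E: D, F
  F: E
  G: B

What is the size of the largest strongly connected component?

2

{E, F} are all mutually reachable — one SCC of size 2.
{G} is an SCC by itself.
{C} is an SCC by itself.
{B} is an SCC by itself.
{A} is an SCC by itself.
(and 1 more singleton SCC)
The largest has 2 vertices.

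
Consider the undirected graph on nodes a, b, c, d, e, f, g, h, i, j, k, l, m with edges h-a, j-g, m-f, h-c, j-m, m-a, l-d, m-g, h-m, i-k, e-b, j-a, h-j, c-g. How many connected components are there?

4

Starting from d we can reach d, l. That is one component of size 2.
Starting from b we can reach b, e. That is one component of size 2.
Starting from i we can reach i, k. That is one component of size 2.
Starting from a we can reach a, c, f, g, h, j, m. That is one component of size 7.
Total: 4 components.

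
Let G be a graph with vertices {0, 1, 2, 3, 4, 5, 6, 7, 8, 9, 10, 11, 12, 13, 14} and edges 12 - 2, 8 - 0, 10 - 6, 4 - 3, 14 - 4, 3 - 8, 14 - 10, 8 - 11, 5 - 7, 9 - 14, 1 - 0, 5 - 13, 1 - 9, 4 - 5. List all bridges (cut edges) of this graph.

10-14, 10-6, 11-8, 12-2, 13-5, 4-5, 5-7

The edges on the cycle 1-9-14-4-3-8-0-1 are not bridges since each lies on that cycle.
But removing 10 - 14 disconnects 10 from 14; removing 5 - 7 disconnects 5 from 7; removing 5 - 4 disconnects 5 from 4; removing 12 - 2 disconnects 12 from 2 — these are bridges.
In total 7 edges are bridges.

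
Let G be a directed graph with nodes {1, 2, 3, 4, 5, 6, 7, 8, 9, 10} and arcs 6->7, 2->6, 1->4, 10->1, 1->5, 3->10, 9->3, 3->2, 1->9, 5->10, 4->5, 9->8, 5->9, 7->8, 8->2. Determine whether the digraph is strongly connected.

No

There is no directed path from 6 to 4, so the graph is not strongly connected.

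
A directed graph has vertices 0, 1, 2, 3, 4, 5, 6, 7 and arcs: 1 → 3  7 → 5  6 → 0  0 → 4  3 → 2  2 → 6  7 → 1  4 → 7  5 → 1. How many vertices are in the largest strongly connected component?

8

{0, 1, 2, 3, 4, 5, 6, 7} are all mutually reachable — one SCC of size 8.
The largest has 8 vertices.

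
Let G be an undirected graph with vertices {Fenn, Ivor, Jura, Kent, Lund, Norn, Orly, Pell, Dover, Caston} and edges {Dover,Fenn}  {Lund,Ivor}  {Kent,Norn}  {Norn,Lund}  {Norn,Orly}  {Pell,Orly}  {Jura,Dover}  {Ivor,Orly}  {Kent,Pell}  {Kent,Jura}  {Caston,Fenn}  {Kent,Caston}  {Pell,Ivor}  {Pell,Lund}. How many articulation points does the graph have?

1

Removing Kent increases the component count from 1 to 2, so Kent is a cut vertex.
By contrast removing Lund leaves 1 component; it is not a cut vertex. No other vertex is a cut vertex either.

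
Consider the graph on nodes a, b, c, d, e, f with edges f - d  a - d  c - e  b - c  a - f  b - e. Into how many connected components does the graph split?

2

Starting from a we can reach a, d, f. That is one component of size 3.
Starting from b we can reach b, c, e. That is one component of size 3.
Total: 2 components.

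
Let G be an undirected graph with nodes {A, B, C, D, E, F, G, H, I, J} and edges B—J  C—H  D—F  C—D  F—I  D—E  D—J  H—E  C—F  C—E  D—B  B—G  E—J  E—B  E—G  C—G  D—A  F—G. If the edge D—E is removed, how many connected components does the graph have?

D and E are still connected via D-C-E, so the component count stays at 1.

1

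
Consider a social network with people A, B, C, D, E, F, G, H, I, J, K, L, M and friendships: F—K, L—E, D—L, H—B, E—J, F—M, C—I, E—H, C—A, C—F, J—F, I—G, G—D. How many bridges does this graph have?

The edges on the cycle C-I-G-D-L-E-J-F-C are not bridges since each lies on that cycle.
But removing H—B disconnects H from B; removing C—A disconnects C from A; removing K—F disconnects K from F; removing M—F disconnects M from F — these are bridges.
In total 5 edges are bridges.

5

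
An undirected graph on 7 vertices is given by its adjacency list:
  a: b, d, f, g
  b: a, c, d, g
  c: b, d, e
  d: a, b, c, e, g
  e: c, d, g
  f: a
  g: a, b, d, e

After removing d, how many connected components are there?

1

With d gone, the remaining components are: {a, b, c, e, f, g}.
That is 1 component.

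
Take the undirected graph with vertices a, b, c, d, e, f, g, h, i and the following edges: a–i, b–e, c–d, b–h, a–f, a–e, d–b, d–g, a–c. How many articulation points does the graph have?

3

Removing a increases the component count from 1 to 3, so a is a cut vertex.
Removing b increases the component count from 1 to 2, so b is a cut vertex.
Removing d increases the component count from 1 to 2, so d is a cut vertex.
By contrast removing i leaves 1 component; it is not a cut vertex. No other vertex is a cut vertex either.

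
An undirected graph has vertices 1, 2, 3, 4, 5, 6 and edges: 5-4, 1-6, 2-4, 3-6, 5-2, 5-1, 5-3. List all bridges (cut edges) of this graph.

none

The edges on the cycle 5-2-4-5 are not bridges since each lies on that cycle.
Every edge lies on some cycle, so there are no bridges.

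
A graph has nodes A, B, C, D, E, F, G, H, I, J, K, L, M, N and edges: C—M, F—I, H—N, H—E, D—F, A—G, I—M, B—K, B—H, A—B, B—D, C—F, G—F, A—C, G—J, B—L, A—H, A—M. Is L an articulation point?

No

Deleting L leaves 1 component (was 1), so L is not a cut vertex.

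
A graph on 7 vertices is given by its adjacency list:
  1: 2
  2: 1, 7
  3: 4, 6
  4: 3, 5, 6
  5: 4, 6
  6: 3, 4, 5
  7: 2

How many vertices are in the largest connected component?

4

Starting from 1 we can reach 1, 2, 7. That is one component of size 3.
Starting from 3 we can reach 3, 4, 5, 6. That is one component of size 4.
The largest has 4 vertices.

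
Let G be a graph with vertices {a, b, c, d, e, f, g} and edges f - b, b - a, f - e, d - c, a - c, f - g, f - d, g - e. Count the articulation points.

1

Removing f increases the component count from 1 to 2, so f is a cut vertex.
By contrast removing e leaves 1 component; it is not a cut vertex. No other vertex is a cut vertex either.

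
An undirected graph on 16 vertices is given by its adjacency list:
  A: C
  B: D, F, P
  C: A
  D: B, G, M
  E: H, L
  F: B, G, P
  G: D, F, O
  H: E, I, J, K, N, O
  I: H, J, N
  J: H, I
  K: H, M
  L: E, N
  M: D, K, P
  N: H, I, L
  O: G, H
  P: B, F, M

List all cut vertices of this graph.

Removing H increases the component count from 2 to 3, so H is a cut vertex.
By contrast removing P leaves 2 components; it is not a cut vertex. No other vertex is a cut vertex either.

H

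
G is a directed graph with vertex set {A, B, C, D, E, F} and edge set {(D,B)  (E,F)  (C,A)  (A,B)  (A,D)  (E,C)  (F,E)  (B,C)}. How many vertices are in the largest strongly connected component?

4

{A, B, C, D} are all mutually reachable — one SCC of size 4.
{E, F} are all mutually reachable — one SCC of size 2.
The largest has 4 vertices.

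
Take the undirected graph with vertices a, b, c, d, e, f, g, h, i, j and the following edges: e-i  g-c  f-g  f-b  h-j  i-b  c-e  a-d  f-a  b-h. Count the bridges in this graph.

The edges on the cycle f-g-c-e-i-b-f are not bridges since each lies on that cycle.
But removing f-a disconnects f from a; removing b-h disconnects b from h; removing j-h disconnects j from h; removing d-a disconnects d from a — these are bridges.
That makes 4 bridges.

4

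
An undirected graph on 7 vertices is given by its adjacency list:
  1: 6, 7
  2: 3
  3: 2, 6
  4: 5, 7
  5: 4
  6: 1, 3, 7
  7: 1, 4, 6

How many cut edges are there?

4

The edges on the cycle 7-6-1-7 are not bridges since each lies on that cycle.
But removing 6-3 disconnects 6 from 3; removing 3-2 disconnects 3 from 2; removing 4-5 disconnects 4 from 5; removing 7-4 disconnects 7 from 4 — these are bridges.
That makes 4 bridges.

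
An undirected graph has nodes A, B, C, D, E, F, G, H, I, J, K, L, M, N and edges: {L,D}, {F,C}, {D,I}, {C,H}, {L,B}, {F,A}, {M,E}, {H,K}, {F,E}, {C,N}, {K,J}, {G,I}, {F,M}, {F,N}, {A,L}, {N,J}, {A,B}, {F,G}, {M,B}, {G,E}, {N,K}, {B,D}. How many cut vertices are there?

1

Removing F increases the component count from 1 to 2, so F is a cut vertex.
By contrast removing N leaves 1 component; it is not a cut vertex. No other vertex is a cut vertex either.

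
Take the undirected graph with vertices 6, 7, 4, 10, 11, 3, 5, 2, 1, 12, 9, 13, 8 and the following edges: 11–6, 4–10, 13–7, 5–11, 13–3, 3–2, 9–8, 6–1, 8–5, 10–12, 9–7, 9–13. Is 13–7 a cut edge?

No

After removing 13–7, the path 13-9-7 still connects them, so the edge is not a bridge.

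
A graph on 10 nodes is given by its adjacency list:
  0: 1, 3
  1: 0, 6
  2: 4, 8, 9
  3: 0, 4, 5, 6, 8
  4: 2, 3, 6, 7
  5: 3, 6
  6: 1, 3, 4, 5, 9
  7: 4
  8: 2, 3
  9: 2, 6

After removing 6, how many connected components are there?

1

With 6 gone, the remaining components are: {0, 1, 2, 3, 4, 5, 7, 8, 9}.
That is 1 component.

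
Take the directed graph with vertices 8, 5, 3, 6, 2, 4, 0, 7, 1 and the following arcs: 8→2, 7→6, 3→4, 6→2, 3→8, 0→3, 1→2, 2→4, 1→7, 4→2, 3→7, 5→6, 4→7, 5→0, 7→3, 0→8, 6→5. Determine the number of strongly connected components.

{0, 2, 3, 4, 5, 6, 7, 8} are all mutually reachable — one SCC of size 8.
{1} is an SCC by itself.
That gives 2 strongly connected components.

2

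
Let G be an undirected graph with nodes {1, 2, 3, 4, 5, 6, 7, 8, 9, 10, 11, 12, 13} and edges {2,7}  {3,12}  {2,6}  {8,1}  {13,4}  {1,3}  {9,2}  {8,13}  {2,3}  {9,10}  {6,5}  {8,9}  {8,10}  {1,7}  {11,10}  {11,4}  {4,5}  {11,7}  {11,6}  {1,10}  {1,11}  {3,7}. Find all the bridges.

12-3

The edges on the cycle 8-9-2-3-1-8 are not bridges since each lies on that cycle.
But removing 3-12 disconnects 3 from 12 — this is a bridge.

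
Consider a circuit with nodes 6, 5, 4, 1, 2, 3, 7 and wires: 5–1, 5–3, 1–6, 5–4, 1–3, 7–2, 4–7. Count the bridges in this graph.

4

The edges on the cycle 5-1-3-5 are not bridges since each lies on that cycle.
But removing 7–2 disconnects 7 from 2; removing 4–5 disconnects 4 from 5; removing 7–4 disconnects 7 from 4; removing 6–1 disconnects 6 from 1 — these are bridges.
That makes 4 bridges.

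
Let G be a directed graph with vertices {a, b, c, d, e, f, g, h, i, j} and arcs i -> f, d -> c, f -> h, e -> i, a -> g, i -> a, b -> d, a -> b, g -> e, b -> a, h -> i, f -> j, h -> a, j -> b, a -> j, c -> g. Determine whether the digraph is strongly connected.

From i we can reach every vertex (a, b, c, d, e, f, g, h, i, j), and every vertex can reach i (a, b, c, d, e, f, g, h, i, j). So the whole graph is one strongly connected component.

Yes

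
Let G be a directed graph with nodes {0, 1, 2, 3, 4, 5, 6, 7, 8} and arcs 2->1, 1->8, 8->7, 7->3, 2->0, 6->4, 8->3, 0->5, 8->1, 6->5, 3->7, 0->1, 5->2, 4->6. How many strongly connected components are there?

{0, 2, 5} are all mutually reachable — one SCC of size 3.
{1, 8} are all mutually reachable — one SCC of size 2.
{3, 7} are all mutually reachable — one SCC of size 2.
{4, 6} are all mutually reachable — one SCC of size 2.
That gives 4 strongly connected components.

4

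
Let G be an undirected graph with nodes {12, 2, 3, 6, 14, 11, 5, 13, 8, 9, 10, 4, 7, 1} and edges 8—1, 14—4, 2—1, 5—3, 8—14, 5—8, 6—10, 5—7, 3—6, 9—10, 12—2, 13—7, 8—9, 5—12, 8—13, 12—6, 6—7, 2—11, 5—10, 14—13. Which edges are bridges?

The edges on the cycle 5-12-2-1-8-5 are not bridges since each lies on that cycle.
But removing 14—4 disconnects 14 from 4; removing 11—2 disconnects 11 from 2 — these are bridges.

11-2, 14-4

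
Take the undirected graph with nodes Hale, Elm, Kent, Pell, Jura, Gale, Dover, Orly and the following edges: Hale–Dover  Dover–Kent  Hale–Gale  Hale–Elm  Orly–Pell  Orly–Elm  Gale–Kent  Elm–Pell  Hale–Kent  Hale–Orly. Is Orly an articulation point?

Deleting Orly leaves 2 components (was 2), so Orly is not a cut vertex.

No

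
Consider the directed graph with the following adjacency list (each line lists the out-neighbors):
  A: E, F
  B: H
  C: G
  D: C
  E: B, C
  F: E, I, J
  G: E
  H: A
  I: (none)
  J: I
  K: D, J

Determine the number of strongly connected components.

{A, B, C, E, F, G, H} are all mutually reachable — one SCC of size 7.
{J} is an SCC by itself.
{D} is an SCC by itself.
{I} is an SCC by itself.
{K} is an SCC by itself.
That gives 5 strongly connected components.

5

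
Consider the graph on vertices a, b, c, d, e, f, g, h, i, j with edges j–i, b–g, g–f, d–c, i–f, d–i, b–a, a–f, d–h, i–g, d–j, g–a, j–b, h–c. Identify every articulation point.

Removing d increases the component count from 2 to 3, so d is a cut vertex.
By contrast removing i leaves 2 components; it is not a cut vertex. No other vertex is a cut vertex either.

d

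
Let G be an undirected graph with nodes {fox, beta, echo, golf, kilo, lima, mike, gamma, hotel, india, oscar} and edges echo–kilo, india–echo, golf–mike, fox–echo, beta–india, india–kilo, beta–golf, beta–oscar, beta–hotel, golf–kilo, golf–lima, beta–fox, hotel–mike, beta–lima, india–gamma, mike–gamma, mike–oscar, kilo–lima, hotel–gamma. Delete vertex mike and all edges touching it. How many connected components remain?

With mike gone, the remaining components are: {fox, beta, echo, golf, kilo, lima, gamma, hotel, india, oscar}.
That is 1 component.

1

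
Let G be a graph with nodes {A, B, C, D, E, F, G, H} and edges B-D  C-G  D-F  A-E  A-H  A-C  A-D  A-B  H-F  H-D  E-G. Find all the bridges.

The edges on the cycle A-C-G-E-A are not bridges since each lies on that cycle.
Every edge lies on some cycle, so there are no bridges.

none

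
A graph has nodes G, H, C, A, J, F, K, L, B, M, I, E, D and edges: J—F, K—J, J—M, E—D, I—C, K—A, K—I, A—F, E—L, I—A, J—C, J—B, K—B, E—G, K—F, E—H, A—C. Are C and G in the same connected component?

No

The component containing C is {A, B, C, F, I, J, K, M}, and G is not in it.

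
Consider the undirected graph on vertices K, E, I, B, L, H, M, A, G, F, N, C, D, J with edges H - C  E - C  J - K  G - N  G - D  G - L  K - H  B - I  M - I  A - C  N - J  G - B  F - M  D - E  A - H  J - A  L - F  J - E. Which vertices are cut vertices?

Removing G increases the component count from 1 to 2, so G is a cut vertex.
By contrast removing H leaves 1 component; it is not a cut vertex. No other vertex is a cut vertex either.

G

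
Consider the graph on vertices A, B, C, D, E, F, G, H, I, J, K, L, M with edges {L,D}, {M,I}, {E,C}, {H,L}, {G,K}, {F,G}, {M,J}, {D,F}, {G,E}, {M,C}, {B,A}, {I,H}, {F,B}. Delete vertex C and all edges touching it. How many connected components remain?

With C gone, the remaining components are: {A, B, D, E, F, G, H, I, J, K, L, M}.
That is 1 component.

1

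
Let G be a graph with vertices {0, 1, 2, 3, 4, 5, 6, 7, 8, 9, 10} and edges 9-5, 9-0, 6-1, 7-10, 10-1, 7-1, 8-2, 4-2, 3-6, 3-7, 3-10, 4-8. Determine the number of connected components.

3

Starting from 0 we can reach 0, 5, 9. That is one component of size 3.
Starting from 2 we can reach 2, 4, 8. That is one component of size 3.
Starting from 1 we can reach 1, 3, 6, 7, 10. That is one component of size 5.
Total: 3 components.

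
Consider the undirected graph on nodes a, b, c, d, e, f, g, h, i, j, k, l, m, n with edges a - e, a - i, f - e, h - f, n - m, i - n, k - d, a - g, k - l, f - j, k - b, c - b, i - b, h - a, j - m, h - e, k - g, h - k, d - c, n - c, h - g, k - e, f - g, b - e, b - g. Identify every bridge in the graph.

k-l

The edges on the cycle h-a-i-n-c-d-k-h are not bridges since each lies on that cycle.
But removing l - k disconnects l from k — this is a bridge.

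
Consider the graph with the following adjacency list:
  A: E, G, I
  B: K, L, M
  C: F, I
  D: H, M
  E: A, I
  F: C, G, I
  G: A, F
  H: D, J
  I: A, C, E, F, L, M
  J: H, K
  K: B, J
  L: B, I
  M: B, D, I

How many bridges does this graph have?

0

The edges on the cycle I-L-B-K-J-H-D-M-I are not bridges since each lies on that cycle.
Every edge lies on some cycle, so there are no bridges.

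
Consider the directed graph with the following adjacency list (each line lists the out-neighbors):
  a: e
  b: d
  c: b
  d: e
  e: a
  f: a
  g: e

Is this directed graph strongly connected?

No

There is no directed path from c to f, so the graph is not strongly connected.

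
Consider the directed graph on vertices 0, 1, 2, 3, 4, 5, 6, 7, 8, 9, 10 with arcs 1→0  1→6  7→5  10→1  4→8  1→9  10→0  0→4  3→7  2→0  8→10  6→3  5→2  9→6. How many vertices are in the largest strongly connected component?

11

{0, 1, 2, 3, 4, 5, 6, 7, 8, 9, 10} are all mutually reachable — one SCC of size 11.
The largest has 11 vertices.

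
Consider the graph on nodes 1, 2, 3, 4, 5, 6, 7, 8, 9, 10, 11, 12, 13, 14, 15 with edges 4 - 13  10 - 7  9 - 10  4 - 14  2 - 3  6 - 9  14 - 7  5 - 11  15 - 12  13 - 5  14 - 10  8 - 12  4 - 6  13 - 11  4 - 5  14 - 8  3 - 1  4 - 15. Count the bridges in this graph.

The edges on the cycle 4-6-9-10-7-14-4 are not bridges since each lies on that cycle.
But removing 3 - 1 disconnects 3 from 1; removing 2 - 3 disconnects 2 from 3 — these are bridges.
That makes 2 bridges.

2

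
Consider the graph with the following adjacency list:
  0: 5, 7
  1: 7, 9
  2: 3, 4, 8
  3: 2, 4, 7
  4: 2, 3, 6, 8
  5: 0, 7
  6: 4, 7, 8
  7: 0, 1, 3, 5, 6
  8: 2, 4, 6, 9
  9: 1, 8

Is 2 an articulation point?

Deleting 2 leaves 1 component (was 1) (its neighbors 3, 4, 8 remain connected to each other), so 2 is not a cut vertex.

No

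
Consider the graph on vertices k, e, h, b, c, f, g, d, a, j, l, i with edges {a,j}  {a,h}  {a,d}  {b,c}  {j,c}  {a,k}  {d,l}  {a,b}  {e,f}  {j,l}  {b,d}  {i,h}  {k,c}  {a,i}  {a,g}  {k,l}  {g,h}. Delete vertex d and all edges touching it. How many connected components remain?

With d gone, the remaining components are: {e, f}; {a, b, c, g, h, i, j, k, l}.
That is 2 components.

2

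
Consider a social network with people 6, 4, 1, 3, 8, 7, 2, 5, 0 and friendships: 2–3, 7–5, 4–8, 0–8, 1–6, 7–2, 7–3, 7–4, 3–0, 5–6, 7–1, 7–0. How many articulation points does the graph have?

1

Removing 7 increases the component count from 1 to 2, so 7 is a cut vertex.
By contrast removing 1 leaves 1 component; it is not a cut vertex. No other vertex is a cut vertex either.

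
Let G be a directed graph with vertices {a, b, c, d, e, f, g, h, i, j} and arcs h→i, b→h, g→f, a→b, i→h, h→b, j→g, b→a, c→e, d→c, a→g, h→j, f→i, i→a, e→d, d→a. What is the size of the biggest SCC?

7

{a, b, f, g, h, i, j} are all mutually reachable — one SCC of size 7.
{c, d, e} are all mutually reachable — one SCC of size 3.
The largest has 7 vertices.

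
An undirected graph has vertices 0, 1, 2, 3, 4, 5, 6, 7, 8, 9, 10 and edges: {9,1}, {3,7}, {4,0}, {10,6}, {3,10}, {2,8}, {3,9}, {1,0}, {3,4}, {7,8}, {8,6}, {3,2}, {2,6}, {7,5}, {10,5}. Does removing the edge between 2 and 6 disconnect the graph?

No

After removing 2-6, the path 2-8-6 still connects them, so the edge is not a bridge.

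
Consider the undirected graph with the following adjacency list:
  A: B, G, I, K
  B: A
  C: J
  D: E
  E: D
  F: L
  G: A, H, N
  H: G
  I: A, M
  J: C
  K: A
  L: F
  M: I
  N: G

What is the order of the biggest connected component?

Starting from C we can reach C, J. That is one component of size 2.
Starting from F we can reach F, L. That is one component of size 2.
Starting from D we can reach D, E. That is one component of size 2.
Starting from A we can reach A, B, G, H, I, K, M, N. That is one component of size 8.
The largest has 8 vertices.

8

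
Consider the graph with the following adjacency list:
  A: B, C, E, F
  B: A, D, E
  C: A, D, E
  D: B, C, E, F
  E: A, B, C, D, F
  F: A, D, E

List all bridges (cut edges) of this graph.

none

The edges on the cycle A-C-D-B-E-A are not bridges since each lies on that cycle.
Every edge lies on some cycle, so there are no bridges.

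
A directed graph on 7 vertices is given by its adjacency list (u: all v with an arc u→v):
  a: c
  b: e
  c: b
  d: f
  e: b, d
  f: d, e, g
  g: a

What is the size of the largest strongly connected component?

7

{a, b, c, d, e, f, g} are all mutually reachable — one SCC of size 7.
The largest has 7 vertices.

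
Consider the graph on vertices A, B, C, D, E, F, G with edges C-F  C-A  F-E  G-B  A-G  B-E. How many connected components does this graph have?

2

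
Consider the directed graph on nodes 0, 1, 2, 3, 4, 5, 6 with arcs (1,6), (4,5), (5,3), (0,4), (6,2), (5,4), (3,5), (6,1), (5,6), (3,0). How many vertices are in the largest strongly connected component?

{0, 3, 4, 5} are all mutually reachable — one SCC of size 4.
{1, 6} are all mutually reachable — one SCC of size 2.
{2} is an SCC by itself.
The largest has 4 vertices.

4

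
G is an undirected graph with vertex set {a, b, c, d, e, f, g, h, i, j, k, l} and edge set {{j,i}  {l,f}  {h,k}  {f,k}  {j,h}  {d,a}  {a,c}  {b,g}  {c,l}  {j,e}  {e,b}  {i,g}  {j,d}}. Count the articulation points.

1

Removing j increases the component count from 1 to 2, so j is a cut vertex.
By contrast removing b leaves 1 component; it is not a cut vertex. No other vertex is a cut vertex either.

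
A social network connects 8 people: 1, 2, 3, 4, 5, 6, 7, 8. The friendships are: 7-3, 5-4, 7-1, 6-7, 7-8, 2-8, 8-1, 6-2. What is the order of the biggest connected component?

6

Starting from 4 we can reach 4, 5. That is one component of size 2.
Starting from 1 we can reach 1, 2, 3, 6, 7, 8. That is one component of size 6.
The largest has 6 vertices.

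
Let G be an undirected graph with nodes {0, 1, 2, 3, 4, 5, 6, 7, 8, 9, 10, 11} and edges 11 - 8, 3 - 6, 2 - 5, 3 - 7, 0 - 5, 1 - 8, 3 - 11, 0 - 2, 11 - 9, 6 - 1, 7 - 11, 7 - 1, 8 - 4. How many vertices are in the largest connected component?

8

10 is isolated — a component by itself.
Starting from 0 we can reach 0, 2, 5. That is one component of size 3.
Starting from 1 we can reach 1, 3, 4, 6, 7, 8, 9, 11. That is one component of size 8.
The largest has 8 vertices.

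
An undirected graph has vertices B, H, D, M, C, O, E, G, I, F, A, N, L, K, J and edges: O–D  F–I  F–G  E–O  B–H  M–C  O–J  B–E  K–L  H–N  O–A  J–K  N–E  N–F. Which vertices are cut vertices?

Removing E increases the component count from 2 to 3, so E is a cut vertex.
Removing F increases the component count from 2 to 4, so F is a cut vertex.
Removing J increases the component count from 2 to 3, so J is a cut vertex.
Likewise K, N, O are cut vertices.
By contrast removing B leaves 2 components; it is not a cut vertex. No other vertex is a cut vertex either.

E, F, J, K, N, O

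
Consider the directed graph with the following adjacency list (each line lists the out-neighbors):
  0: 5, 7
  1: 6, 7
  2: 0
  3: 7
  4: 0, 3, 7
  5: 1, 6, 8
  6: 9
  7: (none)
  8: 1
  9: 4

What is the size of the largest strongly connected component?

{0, 1, 4, 5, 6, 8, 9} are all mutually reachable — one SCC of size 7.
{7} is an SCC by itself.
{3} is an SCC by itself.
{2} is an SCC by itself.
The largest has 7 vertices.

7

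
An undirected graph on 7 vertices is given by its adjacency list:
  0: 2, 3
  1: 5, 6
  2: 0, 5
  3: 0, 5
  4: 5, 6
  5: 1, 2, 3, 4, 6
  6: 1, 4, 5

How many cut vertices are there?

Removing 5 increases the component count from 1 to 2, so 5 is a cut vertex.
By contrast removing 0 leaves 1 component; it is not a cut vertex. No other vertex is a cut vertex either.

1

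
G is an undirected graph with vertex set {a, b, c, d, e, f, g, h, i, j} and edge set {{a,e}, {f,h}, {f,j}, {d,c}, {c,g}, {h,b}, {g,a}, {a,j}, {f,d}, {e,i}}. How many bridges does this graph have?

4

The edges on the cycle f-d-c-g-a-j-f are not bridges since each lies on that cycle.
But removing h—b disconnects h from b; removing e—i disconnects e from i; removing a—e disconnects a from e; removing f—h disconnects f from h — these are bridges.
That makes 4 bridges.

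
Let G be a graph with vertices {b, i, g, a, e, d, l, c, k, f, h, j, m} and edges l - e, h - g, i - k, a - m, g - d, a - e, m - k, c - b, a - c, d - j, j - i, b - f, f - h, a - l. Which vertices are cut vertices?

a

Removing a increases the component count from 1 to 2, so a is a cut vertex.
By contrast removing m leaves 1 component; it is not a cut vertex. No other vertex is a cut vertex either.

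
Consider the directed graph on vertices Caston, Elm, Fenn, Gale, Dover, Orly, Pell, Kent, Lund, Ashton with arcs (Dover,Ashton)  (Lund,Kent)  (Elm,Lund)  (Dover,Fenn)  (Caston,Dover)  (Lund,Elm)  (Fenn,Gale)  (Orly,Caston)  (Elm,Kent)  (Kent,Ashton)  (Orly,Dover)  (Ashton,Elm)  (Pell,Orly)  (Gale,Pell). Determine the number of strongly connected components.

2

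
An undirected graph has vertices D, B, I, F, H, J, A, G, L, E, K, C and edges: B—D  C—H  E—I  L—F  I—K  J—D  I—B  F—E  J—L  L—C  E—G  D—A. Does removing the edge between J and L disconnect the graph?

No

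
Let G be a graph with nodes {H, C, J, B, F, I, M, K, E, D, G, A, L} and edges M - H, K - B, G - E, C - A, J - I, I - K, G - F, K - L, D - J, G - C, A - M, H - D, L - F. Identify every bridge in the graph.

B-K, E-G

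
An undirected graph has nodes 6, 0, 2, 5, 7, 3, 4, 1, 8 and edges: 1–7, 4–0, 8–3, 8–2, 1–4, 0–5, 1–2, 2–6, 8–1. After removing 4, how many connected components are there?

2

With 4 gone, the remaining components are: {0, 5}; {1, 2, 3, 6, 7, 8}.
That is 2 components.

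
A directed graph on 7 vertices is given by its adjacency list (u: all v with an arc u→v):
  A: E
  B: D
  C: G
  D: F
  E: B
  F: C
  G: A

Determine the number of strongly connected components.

1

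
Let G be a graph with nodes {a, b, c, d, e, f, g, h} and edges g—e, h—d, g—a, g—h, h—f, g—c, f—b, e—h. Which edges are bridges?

a-g, b-f, c-g, d-h, f-h

The edges on the cycle g-e-h-g are not bridges since each lies on that cycle.
But removing h—f disconnects h from f; removing g—a disconnects g from a; removing f—b disconnects f from b; removing h—d disconnects h from d — these are bridges.
In total 5 edges are bridges.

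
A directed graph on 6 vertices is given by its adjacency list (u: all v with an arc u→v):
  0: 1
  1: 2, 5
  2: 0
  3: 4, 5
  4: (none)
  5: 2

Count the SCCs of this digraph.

3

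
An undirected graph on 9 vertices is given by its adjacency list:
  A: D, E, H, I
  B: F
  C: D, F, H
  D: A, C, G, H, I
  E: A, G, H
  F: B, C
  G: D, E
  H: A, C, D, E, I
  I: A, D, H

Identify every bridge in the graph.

B-F, C-F

The edges on the cycle H-A-I-D-C-H are not bridges since each lies on that cycle.
But removing B-F disconnects B from F; removing F-C disconnects F from C — these are bridges.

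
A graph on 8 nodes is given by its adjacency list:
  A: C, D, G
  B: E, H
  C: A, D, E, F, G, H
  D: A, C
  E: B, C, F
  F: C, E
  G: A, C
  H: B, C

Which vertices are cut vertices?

Removing C increases the component count from 1 to 2, so C is a cut vertex.
By contrast removing F leaves 1 component; it is not a cut vertex. No other vertex is a cut vertex either.

C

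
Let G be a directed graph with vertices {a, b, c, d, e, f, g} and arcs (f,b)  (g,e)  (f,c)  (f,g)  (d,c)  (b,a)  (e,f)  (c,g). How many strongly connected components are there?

4

{c, e, f, g} are all mutually reachable — one SCC of size 4.
{b} is an SCC by itself.
{d} is an SCC by itself.
{a} is an SCC by itself.
That gives 4 strongly connected components.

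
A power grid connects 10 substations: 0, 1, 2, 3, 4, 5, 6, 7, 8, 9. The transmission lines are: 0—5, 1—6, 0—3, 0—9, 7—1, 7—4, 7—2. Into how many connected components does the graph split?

8 is isolated — a component by itself.
Starting from 0 we can reach 0, 3, 5, 9. That is one component of size 4.
Starting from 1 we can reach 1, 2, 4, 6, 7. That is one component of size 5.
Total: 3 components.

3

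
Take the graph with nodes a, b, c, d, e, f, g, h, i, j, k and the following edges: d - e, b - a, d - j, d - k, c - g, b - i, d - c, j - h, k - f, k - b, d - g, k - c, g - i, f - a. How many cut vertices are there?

Removing d increases the component count from 1 to 3, so d is a cut vertex.
Removing j increases the component count from 1 to 2, so j is a cut vertex.
By contrast removing g leaves 1 component; it is not a cut vertex. No other vertex is a cut vertex either.

2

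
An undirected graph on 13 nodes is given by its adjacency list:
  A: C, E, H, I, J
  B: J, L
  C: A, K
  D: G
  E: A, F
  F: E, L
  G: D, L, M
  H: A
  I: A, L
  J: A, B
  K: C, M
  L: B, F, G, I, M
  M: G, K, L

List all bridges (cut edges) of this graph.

A-H, D-G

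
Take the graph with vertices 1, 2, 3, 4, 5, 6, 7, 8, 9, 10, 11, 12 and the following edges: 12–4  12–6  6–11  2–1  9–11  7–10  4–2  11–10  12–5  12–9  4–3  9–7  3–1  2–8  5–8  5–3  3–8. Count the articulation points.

Removing 12 increases the component count from 1 to 2, so 12 is a cut vertex.
By contrast removing 6 leaves 1 component; it is not a cut vertex. No other vertex is a cut vertex either.

1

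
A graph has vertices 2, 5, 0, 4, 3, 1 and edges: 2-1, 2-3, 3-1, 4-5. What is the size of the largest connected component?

3

0 is isolated — a component by itself.
Starting from 4 we can reach 4, 5. That is one component of size 2.
Starting from 1 we can reach 1, 2, 3. That is one component of size 3.
The largest has 3 vertices.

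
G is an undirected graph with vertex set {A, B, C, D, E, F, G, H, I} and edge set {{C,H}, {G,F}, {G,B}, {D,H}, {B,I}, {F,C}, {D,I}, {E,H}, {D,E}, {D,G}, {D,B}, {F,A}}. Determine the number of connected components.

1

Starting from A we can reach A, B, C, D, E, F, G, H, I. That is one component of size 9.
Total: 1 component.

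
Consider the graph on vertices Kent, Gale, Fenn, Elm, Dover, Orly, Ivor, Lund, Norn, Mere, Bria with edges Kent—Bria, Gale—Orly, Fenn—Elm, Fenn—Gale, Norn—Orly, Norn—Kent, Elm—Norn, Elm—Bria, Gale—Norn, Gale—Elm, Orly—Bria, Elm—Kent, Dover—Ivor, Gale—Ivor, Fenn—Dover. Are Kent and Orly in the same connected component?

Yes

From Kent we can reach Elm, Bria, Fenn, Gale, Ivor, Kent, Norn, Orly, Dover, which includes Orly.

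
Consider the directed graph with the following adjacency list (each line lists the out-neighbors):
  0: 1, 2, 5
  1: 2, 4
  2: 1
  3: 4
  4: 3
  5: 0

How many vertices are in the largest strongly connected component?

{1, 2} are all mutually reachable — one SCC of size 2.
{0, 5} are all mutually reachable — one SCC of size 2.
{3, 4} are all mutually reachable — one SCC of size 2.
The largest has 2 vertices.

2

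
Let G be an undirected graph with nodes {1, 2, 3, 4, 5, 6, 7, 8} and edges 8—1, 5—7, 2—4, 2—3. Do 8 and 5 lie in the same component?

The component containing 8 is {1, 8}, and 5 is not in it.

No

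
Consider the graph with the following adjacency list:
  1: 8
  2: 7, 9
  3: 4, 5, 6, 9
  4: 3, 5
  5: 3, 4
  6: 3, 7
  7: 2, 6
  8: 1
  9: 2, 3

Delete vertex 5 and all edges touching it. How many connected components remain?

With 5 gone, the remaining components are: {1, 8}; {2, 3, 4, 6, 7, 9}.
That is 2 components.

2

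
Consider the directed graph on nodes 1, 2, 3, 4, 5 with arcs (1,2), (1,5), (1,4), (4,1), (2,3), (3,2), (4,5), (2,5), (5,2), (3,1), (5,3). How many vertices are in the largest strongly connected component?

5

{1, 2, 3, 4, 5} are all mutually reachable — one SCC of size 5.
The largest has 5 vertices.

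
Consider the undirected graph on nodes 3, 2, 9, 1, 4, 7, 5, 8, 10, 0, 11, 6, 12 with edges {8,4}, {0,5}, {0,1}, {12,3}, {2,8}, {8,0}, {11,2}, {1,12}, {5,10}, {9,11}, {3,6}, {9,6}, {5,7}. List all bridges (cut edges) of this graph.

0-5, 10-5, 4-8, 5-7

The edges on the cycle 9-11-2-8-0-1-12-3-6-9 are not bridges since each lies on that cycle.
But removing 5-0 disconnects 5 from 0; removing 8-4 disconnects 8 from 4; removing 5-10 disconnects 5 from 10; removing 5-7 disconnects 5 from 7 — these are bridges.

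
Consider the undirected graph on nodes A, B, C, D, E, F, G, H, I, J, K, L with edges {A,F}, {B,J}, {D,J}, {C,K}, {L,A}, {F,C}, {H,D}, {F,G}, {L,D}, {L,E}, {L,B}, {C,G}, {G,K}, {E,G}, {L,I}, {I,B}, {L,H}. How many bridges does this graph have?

0

The edges on the cycle L-H-D-L are not bridges since each lies on that cycle.
Every edge lies on some cycle, so there are no bridges.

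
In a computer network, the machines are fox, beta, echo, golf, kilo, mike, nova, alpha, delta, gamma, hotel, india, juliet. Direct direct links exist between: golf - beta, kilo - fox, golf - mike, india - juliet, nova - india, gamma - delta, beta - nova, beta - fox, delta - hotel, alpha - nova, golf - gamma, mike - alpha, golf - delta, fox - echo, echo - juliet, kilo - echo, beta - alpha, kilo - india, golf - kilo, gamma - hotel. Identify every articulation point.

golf

Removing golf increases the component count from 1 to 2, so golf is a cut vertex.
By contrast removing india leaves 1 component; it is not a cut vertex. No other vertex is a cut vertex either.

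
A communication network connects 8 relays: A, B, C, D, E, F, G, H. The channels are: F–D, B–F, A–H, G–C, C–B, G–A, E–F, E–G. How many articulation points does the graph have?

3

Removing A increases the component count from 1 to 2, so A is a cut vertex.
Removing F increases the component count from 1 to 2, so F is a cut vertex.
Removing G increases the component count from 1 to 2, so G is a cut vertex.
By contrast removing H leaves 1 component; it is not a cut vertex. No other vertex is a cut vertex either.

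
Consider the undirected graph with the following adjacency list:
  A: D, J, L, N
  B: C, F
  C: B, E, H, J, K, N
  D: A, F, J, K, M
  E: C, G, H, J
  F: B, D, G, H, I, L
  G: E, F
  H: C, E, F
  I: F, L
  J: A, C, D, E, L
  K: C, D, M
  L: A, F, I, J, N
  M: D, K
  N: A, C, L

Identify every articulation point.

none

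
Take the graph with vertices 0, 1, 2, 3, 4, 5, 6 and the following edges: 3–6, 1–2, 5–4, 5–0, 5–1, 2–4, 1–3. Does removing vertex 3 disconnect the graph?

Yes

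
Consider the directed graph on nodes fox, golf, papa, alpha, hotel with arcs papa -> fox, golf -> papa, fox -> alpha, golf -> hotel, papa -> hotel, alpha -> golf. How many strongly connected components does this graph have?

2

{fox, golf, papa, alpha} are all mutually reachable — one SCC of size 4.
{hotel} is an SCC by itself.
That gives 2 strongly connected components.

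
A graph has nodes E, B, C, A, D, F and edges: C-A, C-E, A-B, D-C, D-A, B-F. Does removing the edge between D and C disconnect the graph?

No

After removing D-C, the path D-A-C still connects them, so the edge is not a bridge.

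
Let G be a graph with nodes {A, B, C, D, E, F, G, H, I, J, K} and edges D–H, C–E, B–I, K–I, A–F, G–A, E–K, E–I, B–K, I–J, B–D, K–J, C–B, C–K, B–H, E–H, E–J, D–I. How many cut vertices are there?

Removing A increases the component count from 2 to 3, so A is a cut vertex.
By contrast removing C leaves 2 components; it is not a cut vertex. No other vertex is a cut vertex either.

1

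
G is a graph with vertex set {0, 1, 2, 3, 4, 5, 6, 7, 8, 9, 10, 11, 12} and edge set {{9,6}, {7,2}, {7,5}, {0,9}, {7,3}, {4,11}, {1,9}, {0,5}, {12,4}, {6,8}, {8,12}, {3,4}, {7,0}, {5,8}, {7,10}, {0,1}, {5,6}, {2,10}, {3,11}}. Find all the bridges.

The edges on the cycle 7-2-10-7 are not bridges since each lies on that cycle.
Every edge lies on some cycle, so there are no bridges.

none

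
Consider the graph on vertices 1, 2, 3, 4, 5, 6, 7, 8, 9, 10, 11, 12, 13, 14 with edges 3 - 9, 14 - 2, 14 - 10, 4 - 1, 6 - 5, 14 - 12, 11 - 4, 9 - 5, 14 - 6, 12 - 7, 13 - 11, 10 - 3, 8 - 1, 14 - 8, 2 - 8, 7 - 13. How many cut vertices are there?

1

Removing 14 increases the component count from 1 to 2, so 14 is a cut vertex.
By contrast removing 3 leaves 1 component; it is not a cut vertex. No other vertex is a cut vertex either.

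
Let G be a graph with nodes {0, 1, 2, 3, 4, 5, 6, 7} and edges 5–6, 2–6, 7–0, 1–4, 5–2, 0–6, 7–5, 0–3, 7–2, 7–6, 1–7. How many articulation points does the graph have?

Removing 0 increases the component count from 1 to 2, so 0 is a cut vertex.
Removing 1 increases the component count from 1 to 2, so 1 is a cut vertex.
Removing 7 increases the component count from 1 to 2, so 7 is a cut vertex.
By contrast removing 3 leaves 1 component; it is not a cut vertex. No other vertex is a cut vertex either.

3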